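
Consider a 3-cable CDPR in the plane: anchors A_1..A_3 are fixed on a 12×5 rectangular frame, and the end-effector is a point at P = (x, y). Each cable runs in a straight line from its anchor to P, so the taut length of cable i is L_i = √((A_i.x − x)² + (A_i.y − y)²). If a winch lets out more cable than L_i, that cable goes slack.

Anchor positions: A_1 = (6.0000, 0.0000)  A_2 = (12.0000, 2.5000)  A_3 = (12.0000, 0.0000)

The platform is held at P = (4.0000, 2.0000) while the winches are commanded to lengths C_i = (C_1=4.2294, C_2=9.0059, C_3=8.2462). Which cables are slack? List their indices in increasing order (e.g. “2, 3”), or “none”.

i=1: geometric 2.8284 vs commanded 4.2294 ⇒ slack
i=2: geometric 8.0156 vs commanded 9.0059 ⇒ slack
i=3: geometric 8.2462 vs commanded 8.2462 ⇒ taut

1, 2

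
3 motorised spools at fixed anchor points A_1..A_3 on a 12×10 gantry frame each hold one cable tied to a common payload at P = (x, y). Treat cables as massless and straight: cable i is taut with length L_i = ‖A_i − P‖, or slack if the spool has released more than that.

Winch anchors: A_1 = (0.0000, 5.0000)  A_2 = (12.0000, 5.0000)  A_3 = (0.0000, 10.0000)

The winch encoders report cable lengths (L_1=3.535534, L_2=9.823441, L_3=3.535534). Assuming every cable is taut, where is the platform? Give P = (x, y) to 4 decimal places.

(2.5000, 7.5000)

circle eqns → linear via eq_j − eq_1; set c_j = A_j·A_j − L_j²
c_1 = 0.0000+25.0000−12.5000 = 12.5000
-24.0000·x + 0.0000·y = c_1−c_2 = -60.0000
0.0000·x − 10.0000·y = c_1−c_3 = -75.0000
solve first two rows → x=2.5000, y=7.5000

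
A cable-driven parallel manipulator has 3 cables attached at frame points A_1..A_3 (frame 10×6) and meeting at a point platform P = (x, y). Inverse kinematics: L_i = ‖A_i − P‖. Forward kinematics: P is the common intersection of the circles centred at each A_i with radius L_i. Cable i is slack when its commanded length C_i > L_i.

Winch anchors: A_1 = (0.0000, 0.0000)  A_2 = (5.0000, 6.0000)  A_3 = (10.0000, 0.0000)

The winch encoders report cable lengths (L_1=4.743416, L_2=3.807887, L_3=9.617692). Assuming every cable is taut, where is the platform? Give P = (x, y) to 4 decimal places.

each cable: (A_i−P)·(A_i−P) = L_i²; let c_i = ‖A_i‖²−L_i²
c_1 = 0.0000+0.0000−22.5000 = -22.5000
row 1: -10.0000x − 12.0000y = -69.0000  (c_2=46.5000)
row 2: -20.0000x + 0.0000y = -30.0000  (c_3=7.5000)
Cramer on rows 1–2 → x = 1.5000, y = 4.5000

(1.5000, 4.5000)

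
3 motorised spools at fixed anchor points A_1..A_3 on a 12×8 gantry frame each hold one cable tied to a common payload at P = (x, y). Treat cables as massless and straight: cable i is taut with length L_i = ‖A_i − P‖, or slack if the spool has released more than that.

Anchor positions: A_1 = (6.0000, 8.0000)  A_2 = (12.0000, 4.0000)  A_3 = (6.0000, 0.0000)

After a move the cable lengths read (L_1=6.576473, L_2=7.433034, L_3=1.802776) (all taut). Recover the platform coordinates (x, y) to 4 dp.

(5.0000, 1.5000)

expand ‖A_i−P‖²=L_i² and subtract eq 1 (c_i ≔ ‖A_i‖²−L_i²)
c_1 = 36.0000+64.0000−43.2500 = 56.7500
eq1−eq2 → [-12.0000  8.0000]·P = -48.0000
eq1−eq3 → [0.0000  16.0000]·P = 24.0000
2×2 solve → P = (5.0000, 1.5000)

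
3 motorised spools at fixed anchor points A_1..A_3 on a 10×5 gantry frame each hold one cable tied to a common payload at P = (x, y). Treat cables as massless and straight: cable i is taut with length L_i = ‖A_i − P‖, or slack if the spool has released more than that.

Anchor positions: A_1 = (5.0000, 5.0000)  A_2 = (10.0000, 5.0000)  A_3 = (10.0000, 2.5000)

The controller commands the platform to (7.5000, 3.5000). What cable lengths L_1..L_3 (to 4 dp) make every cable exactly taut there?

cable 1: Δx=-2.5000, Δy=1.5000; L_1 = √(Δx²+Δy²) = 2.9155
cable 2: Δx=2.5000, Δy=1.5000; L_2 = √(Δx²+Δy²) = 2.9155
cable 3: Δx=2.5000, Δy=-1.0000; L_3 = √(Δx²+Δy²) = 2.6926

(2.9155, 2.9155, 2.6926)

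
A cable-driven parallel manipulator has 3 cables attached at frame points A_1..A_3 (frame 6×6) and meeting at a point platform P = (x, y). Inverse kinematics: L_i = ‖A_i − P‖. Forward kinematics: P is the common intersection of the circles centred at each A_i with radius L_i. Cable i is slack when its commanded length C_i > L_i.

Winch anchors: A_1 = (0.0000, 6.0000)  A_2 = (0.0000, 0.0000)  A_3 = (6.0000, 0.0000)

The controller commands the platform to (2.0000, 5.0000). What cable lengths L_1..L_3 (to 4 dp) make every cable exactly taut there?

L_1: Δ = A_1−P = (-2.0000, 1.0000) → ‖Δ‖ = √5.0000 = 2.2361
L_2: Δ = A_2−P = (-2.0000, -5.0000) → ‖Δ‖ = √29.0000 = 5.3852
L_3: Δ = A_3−P = (4.0000, -5.0000) → ‖Δ‖ = √41.0000 = 6.4031

(2.2361, 5.3852, 6.4031)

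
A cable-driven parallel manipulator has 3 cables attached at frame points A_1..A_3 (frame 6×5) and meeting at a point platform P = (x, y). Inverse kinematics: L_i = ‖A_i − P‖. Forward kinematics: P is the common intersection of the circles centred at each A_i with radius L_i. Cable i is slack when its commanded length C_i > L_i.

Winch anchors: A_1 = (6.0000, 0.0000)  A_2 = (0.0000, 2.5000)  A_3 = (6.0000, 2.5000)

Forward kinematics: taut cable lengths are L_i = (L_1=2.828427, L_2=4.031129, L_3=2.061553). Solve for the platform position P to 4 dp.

each cable: (A_i−P)·(A_i−P) = L_i²; let c_i = ‖A_i‖²−L_i²
c_1 = 36.0000+0.0000−8.0000 = 28.0000
row 1: 12.0000x − 5.0000y = 38.0000  (c_2=-10.0000)
row 2: 0.0000x − 5.0000y = -10.0000  (c_3=38.0000)
Cramer on rows 1–2 → x = 4.0000, y = 2.0000

(4.0000, 2.0000)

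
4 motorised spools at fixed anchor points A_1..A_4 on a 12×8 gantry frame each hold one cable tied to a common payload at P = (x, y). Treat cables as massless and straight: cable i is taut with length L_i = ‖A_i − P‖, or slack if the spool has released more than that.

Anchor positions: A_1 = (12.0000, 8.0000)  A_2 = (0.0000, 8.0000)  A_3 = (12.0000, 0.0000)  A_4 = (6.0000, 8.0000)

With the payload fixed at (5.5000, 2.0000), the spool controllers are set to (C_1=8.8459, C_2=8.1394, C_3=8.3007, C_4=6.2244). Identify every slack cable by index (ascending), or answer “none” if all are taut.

3, 4

i=1: geometric 8.8459 vs commanded 8.8459 ⇒ taut
i=2: geometric 8.1394 vs commanded 8.1394 ⇒ taut
i=3: geometric 6.8007 vs commanded 8.3007 ⇒ slack
i=4: geometric 6.0208 vs commanded 6.2244 ⇒ slack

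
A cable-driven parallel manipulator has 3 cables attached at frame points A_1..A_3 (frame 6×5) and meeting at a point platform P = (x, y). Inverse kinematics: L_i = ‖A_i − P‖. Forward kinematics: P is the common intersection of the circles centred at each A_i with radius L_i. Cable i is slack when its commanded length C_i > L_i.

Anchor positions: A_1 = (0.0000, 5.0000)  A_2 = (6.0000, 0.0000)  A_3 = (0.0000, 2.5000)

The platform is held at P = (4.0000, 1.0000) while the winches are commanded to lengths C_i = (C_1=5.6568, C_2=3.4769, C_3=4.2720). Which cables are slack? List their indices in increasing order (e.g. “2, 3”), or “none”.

i=1: geometric 5.6569 vs commanded 5.6568 ⇒ taut
i=2: geometric 2.2361 vs commanded 3.4769 ⇒ slack
i=3: geometric 4.2720 vs commanded 4.2720 ⇒ taut

2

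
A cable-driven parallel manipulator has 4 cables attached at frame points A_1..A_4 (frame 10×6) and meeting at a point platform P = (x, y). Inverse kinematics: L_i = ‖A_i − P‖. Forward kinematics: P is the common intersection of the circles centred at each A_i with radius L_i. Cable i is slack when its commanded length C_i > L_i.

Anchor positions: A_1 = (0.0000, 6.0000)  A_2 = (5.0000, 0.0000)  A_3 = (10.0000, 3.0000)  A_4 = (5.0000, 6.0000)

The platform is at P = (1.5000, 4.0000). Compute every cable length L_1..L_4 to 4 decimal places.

(2.5000, 5.3151, 8.5586, 4.0311)

L_1 = √((0.0000−1.5000)² + (6.0000−4.0000)²) = 2.5000
L_2 = √((5.0000−1.5000)² + (0.0000−4.0000)²) = 5.3151
L_3 = √((10.0000−1.5000)² + (3.0000−4.0000)²) = 8.5586
L_4 = √((5.0000−1.5000)² + (6.0000−4.0000)²) = 4.0311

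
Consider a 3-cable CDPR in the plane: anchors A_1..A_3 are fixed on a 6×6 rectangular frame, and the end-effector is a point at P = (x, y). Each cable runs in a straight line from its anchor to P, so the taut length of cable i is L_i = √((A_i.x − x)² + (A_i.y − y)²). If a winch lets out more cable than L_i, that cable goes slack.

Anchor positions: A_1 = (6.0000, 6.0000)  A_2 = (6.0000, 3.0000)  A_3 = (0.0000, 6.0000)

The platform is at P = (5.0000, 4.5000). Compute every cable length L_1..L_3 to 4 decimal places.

L_1: Δ = A_1−P = (1.0000, 1.5000) → ‖Δ‖ = √3.2500 = 1.8028
L_2: Δ = A_2−P = (1.0000, -1.5000) → ‖Δ‖ = √3.2500 = 1.8028
L_3: Δ = A_3−P = (-5.0000, 1.5000) → ‖Δ‖ = √27.2500 = 5.2202

(1.8028, 1.8028, 5.2202)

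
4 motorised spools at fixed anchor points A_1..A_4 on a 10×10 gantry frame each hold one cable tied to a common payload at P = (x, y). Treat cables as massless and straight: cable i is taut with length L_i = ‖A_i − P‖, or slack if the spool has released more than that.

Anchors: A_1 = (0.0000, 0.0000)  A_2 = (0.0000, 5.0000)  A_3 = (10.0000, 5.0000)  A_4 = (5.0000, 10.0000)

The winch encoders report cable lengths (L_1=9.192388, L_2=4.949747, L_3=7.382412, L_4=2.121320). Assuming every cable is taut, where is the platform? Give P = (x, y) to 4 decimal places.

circle eqns → linear via eq_j − eq_1; set q_j = A_j·A_j − L_j²
q_1 = 0.0000+0.0000−84.5000 = -84.5000
0.0000·x − 10.0000·y = q_1−q_2 = -85.0000
-20.0000·x − 10.0000·y = q_1−q_3 = -155.0000
-10.0000·x − 20.0000·y = q_1−q_4 = -205.0000
solve first two rows → x=3.5000, y=8.5000
check cable 4: ‖A_4−P‖² = 4.5000 ≈ L_4² = 4.5000 ✓

(3.5000, 8.5000)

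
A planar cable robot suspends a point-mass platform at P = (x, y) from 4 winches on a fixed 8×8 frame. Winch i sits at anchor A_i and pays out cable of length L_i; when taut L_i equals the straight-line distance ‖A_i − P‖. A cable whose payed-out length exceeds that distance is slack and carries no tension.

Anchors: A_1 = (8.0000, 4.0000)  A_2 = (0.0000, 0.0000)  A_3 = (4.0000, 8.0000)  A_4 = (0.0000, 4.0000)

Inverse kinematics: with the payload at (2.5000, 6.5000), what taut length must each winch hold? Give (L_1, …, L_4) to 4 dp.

(6.0415, 6.9642, 2.1213, 3.5355)

L_1: Δ = A_1−P = (5.5000, -2.5000) → ‖Δ‖ = √36.5000 = 6.0415
L_2: Δ = A_2−P = (-2.5000, -6.5000) → ‖Δ‖ = √48.5000 = 6.9642
L_3: Δ = A_3−P = (1.5000, 1.5000) → ‖Δ‖ = √4.5000 = 2.1213
L_4: Δ = A_4−P = (-2.5000, -2.5000) → ‖Δ‖ = √12.5000 = 3.5355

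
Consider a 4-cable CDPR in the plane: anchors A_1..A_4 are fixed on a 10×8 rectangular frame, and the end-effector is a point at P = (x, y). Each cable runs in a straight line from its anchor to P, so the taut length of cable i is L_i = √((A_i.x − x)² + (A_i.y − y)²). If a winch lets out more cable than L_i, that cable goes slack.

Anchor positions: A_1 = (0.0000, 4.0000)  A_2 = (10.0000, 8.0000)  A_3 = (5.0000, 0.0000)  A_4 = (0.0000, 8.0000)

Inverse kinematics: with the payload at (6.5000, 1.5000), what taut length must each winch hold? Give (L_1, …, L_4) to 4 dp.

cable 1: Δx=-6.5000, Δy=2.5000; L_1 = √(Δx²+Δy²) = 6.9642
cable 2: Δx=3.5000, Δy=6.5000; L_2 = √(Δx²+Δy²) = 7.3824
cable 3: Δx=-1.5000, Δy=-1.5000; L_3 = √(Δx²+Δy²) = 2.1213
cable 4: Δx=-6.5000, Δy=6.5000; L_4 = √(Δx²+Δy²) = 9.1924

(6.9642, 7.3824, 2.1213, 9.1924)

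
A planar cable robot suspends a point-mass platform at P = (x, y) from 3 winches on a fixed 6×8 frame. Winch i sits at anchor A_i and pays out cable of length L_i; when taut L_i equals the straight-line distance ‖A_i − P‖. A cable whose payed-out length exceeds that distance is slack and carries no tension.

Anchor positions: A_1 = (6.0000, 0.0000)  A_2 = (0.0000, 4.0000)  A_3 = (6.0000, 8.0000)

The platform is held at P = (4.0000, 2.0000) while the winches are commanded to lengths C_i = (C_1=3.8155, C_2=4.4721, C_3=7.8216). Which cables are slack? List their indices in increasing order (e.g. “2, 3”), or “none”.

i=1: geometric 2.8284 vs commanded 3.8155 ⇒ slack
i=2: geometric 4.4721 vs commanded 4.4721 ⇒ taut
i=3: geometric 6.3246 vs commanded 7.8216 ⇒ slack

1, 3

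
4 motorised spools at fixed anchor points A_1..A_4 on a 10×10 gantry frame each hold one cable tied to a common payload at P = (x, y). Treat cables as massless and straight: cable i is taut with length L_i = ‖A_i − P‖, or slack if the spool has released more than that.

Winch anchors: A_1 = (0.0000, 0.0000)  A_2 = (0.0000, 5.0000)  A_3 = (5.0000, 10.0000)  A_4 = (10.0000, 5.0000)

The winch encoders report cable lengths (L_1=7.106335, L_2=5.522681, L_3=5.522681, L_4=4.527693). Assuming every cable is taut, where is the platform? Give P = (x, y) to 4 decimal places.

circle eqns → linear via eq_j − eq_1; set q_j = A_j·A_j − L_j²
q_1 = 0.0000+0.0000−50.5000 = -50.5000
0.0000·x − 10.0000·y = q_1−q_2 = -45.0000
-10.0000·x − 20.0000·y = q_1−q_3 = -145.0000
-20.0000·x − 10.0000·y = q_1−q_4 = -155.0000
solve first two rows → x=5.5000, y=4.5000
check cable 4: ‖A_4−P‖² = 20.5000 ≈ L_4² = 20.5000 ✓

(5.5000, 4.5000)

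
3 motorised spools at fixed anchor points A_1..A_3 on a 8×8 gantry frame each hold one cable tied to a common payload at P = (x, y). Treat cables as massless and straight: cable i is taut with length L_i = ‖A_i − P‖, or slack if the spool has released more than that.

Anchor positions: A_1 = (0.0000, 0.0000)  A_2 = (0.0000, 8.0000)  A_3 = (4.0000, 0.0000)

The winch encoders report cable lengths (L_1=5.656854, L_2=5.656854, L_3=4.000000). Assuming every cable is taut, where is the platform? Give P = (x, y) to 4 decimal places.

each cable: (A_i−P)·(A_i−P) = L_i²; let k_i = ‖A_i‖²−L_i²
k_1 = 0.0000+0.0000−32.0000 = -32.0000
row 1: 0.0000x − 16.0000y = -64.0000  (k_2=32.0000)
row 2: -8.0000x + 0.0000y = -32.0000  (k_3=0.0000)
Cramer on rows 1–2 → x = 4.0000, y = 4.0000

(4.0000, 4.0000)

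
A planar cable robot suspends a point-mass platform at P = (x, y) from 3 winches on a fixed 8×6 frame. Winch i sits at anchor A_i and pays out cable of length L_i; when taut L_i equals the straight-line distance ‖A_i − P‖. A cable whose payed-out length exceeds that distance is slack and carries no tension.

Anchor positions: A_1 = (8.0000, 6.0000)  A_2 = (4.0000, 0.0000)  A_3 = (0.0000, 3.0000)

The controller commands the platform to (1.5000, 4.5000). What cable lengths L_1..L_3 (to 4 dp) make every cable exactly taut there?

(6.6708, 5.1478, 2.1213)

cable 1: Δx=6.5000, Δy=1.5000; L_1 = √(Δx²+Δy²) = 6.6708
cable 2: Δx=2.5000, Δy=-4.5000; L_2 = √(Δx²+Δy²) = 5.1478
cable 3: Δx=-1.5000, Δy=-1.5000; L_3 = √(Δx²+Δy²) = 2.1213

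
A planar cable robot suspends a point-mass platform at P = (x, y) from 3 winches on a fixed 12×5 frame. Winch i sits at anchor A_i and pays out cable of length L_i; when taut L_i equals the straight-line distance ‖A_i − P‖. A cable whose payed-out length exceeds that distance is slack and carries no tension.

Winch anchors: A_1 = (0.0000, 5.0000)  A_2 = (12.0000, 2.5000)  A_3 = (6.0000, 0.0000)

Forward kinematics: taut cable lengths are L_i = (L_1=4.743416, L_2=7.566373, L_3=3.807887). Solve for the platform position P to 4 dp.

(4.5000, 3.5000)

expand ‖A_i−P‖²=L_i² and subtract eq 1 (c_i ≔ ‖A_i‖²−L_i²)
c_1 = 0.0000+25.0000−22.5000 = 2.5000
eq1−eq2 → [-24.0000  5.0000]·P = -90.5000
eq1−eq3 → [-12.0000  10.0000]·P = -19.0000
2×2 solve → P = (4.5000, 3.5000)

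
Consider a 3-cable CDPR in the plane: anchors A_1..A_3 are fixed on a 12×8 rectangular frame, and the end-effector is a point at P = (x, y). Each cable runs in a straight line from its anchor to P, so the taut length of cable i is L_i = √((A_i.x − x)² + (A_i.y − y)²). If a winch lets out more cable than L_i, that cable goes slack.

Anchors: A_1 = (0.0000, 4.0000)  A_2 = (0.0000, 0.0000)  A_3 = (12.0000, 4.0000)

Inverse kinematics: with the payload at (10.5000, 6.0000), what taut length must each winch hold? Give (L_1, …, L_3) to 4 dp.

L_1 = √((0.0000−10.5000)² + (4.0000−6.0000)²) = 10.6888
L_2 = √((0.0000−10.5000)² + (0.0000−6.0000)²) = 12.0934
L_3 = √((12.0000−10.5000)² + (4.0000−6.0000)²) = 2.5000

(10.6888, 12.0934, 2.5000)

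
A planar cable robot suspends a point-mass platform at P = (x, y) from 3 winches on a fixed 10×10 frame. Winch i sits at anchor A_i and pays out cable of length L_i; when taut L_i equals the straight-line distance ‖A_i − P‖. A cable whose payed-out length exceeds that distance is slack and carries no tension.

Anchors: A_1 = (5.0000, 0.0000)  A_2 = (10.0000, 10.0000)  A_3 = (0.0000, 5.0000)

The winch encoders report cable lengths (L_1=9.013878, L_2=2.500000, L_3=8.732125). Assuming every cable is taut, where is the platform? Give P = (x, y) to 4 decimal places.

(8.0000, 8.5000)

circle eqns → linear via eq_j − eq_1; set c_j = A_j·A_j − L_j²
c_1 = 25.0000+0.0000−81.2500 = -56.2500
-10.0000·x − 20.0000·y = c_1−c_2 = -250.0000
10.0000·x − 10.0000·y = c_1−c_3 = -5.0000
solve first two rows → x=8.0000, y=8.5000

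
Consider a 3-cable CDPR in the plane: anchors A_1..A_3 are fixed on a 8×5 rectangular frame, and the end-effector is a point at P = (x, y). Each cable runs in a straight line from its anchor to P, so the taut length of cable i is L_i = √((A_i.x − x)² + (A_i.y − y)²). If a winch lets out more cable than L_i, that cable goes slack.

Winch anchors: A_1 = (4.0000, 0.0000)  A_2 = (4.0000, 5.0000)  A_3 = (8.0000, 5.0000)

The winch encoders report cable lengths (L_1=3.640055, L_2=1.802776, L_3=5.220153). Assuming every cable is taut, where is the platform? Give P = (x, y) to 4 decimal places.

circle eqns → linear via eq_j − eq_1; set c_j = A_j·A_j − L_j²
c_1 = 16.0000+0.0000−13.2500 = 2.7500
0.0000·x − 10.0000·y = c_1−c_2 = -35.0000
-8.0000·x − 10.0000·y = c_1−c_3 = -59.0000
solve first two rows → x=3.0000, y=3.5000

(3.0000, 3.5000)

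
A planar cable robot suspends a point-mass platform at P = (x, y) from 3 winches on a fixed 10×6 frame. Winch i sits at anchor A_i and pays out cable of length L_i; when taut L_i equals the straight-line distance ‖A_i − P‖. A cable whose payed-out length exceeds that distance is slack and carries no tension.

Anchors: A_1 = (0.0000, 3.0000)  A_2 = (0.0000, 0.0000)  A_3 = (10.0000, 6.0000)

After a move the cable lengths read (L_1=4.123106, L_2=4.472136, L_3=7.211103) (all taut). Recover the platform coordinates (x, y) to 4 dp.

(4.0000, 2.0000)

expand ‖A_i−P‖²=L_i² and subtract eq 1 (q_i ≔ ‖A_i‖²−L_i²)
q_1 = 0.0000+9.0000−17.0000 = -8.0000
eq1−eq2 → [0.0000  6.0000]·P = 12.0000
eq1−eq3 → [-20.0000  -6.0000]·P = -92.0000
2×2 solve → P = (4.0000, 2.0000)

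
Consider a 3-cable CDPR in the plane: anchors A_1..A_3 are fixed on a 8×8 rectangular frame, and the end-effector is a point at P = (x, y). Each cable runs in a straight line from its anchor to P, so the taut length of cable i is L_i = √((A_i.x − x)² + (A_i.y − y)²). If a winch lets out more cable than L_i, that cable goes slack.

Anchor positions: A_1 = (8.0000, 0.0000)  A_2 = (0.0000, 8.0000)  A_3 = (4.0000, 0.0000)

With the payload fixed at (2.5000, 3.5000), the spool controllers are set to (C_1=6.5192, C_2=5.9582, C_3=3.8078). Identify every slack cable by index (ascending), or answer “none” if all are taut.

2

cable 1: L_1 = ‖A_1−P‖ = 6.5192;  C_1 = 6.5192 → taut
cable 2: L_2 = ‖A_2−P‖ = 5.1478;  C_2 = 5.9582 → slack
cable 3: L_3 = ‖A_3−P‖ = 3.8079;  C_3 = 3.8078 → taut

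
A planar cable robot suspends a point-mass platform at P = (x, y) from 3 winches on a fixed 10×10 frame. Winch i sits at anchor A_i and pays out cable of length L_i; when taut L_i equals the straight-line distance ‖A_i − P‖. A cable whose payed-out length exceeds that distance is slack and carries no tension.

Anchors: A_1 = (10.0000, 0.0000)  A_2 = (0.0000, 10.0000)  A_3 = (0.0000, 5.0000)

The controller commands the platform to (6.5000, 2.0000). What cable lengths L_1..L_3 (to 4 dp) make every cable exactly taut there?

(4.0311, 10.3078, 7.1589)

L_1: Δ = A_1−P = (3.5000, -2.0000) → ‖Δ‖ = √16.2500 = 4.0311
L_2: Δ = A_2−P = (-6.5000, 8.0000) → ‖Δ‖ = √106.2500 = 10.3078
L_3: Δ = A_3−P = (-6.5000, 3.0000) → ‖Δ‖ = √51.2500 = 7.1589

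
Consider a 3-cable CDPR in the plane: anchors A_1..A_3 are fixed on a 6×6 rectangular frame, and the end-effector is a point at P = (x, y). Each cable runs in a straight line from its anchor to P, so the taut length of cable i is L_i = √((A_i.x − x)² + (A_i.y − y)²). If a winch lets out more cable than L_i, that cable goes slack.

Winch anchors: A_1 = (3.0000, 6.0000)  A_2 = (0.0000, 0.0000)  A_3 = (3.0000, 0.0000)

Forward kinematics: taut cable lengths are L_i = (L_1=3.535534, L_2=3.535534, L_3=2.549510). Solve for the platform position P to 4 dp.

circle eqns → linear via eq_j − eq_1; set c_j = A_j·A_j − L_j²
c_1 = 9.0000+36.0000−12.5000 = 32.5000
6.0000·x + 12.0000·y = c_1−c_2 = 45.0000
0.0000·x + 12.0000·y = c_1−c_3 = 30.0000
solve first two rows → x=2.5000, y=2.5000

(2.5000, 2.5000)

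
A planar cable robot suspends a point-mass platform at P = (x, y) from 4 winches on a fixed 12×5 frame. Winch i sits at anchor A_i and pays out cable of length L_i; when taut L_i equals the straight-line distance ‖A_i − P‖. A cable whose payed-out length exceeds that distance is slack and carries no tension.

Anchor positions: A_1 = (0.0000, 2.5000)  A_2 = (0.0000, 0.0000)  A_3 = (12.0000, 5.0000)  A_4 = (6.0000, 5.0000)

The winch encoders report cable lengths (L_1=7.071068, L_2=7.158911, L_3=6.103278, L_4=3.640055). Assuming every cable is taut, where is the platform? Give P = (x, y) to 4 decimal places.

circle eqns → linear via eq_j − eq_1; set q_j = A_j·A_j − L_j²
q_1 = 0.0000+6.2500−50.0000 = -43.7500
0.0000·x + 5.0000·y = q_1−q_2 = 7.5000
-24.0000·x − 5.0000·y = q_1−q_3 = -175.5000
-12.0000·x − 5.0000·y = q_1−q_4 = -91.5000
solve first two rows → x=7.0000, y=1.5000
check cable 4: ‖A_4−P‖² = 13.2500 ≈ L_4² = 13.2500 ✓

(7.0000, 1.5000)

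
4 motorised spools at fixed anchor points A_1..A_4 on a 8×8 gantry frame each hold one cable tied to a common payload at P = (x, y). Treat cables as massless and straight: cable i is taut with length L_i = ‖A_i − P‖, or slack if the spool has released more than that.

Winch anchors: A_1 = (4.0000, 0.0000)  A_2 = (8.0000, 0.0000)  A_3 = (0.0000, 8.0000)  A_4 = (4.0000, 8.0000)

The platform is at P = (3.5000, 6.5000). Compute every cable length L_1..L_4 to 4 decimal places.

(6.5192, 7.9057, 3.8079, 1.5811)

cable 1: Δx=0.5000, Δy=-6.5000; L_1 = √(Δx²+Δy²) = 6.5192
cable 2: Δx=4.5000, Δy=-6.5000; L_2 = √(Δx²+Δy²) = 7.9057
cable 3: Δx=-3.5000, Δy=1.5000; L_3 = √(Δx²+Δy²) = 3.8079
cable 4: Δx=0.5000, Δy=1.5000; L_4 = √(Δx²+Δy²) = 1.5811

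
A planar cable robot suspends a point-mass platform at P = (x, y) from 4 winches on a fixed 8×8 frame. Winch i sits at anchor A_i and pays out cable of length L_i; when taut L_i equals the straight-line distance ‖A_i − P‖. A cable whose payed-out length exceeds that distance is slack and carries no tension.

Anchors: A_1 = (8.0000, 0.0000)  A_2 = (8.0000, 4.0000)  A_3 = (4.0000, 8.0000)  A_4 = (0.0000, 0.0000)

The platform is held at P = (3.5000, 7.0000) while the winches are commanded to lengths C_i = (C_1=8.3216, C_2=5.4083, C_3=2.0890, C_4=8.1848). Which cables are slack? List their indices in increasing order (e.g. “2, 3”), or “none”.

3, 4

cable 1: √((4.5000)²+(-7.0000)²)=8.3217, C_1=8.3216: taut
cable 2: √((4.5000)²+(-3.0000)²)=5.4083, C_2=5.4083: taut
cable 3: √((0.5000)²+(1.0000)²)=1.1180, C_3=2.0890: slack
cable 4: √((-3.5000)²+(-7.0000)²)=7.8262, C_4=8.1848: slack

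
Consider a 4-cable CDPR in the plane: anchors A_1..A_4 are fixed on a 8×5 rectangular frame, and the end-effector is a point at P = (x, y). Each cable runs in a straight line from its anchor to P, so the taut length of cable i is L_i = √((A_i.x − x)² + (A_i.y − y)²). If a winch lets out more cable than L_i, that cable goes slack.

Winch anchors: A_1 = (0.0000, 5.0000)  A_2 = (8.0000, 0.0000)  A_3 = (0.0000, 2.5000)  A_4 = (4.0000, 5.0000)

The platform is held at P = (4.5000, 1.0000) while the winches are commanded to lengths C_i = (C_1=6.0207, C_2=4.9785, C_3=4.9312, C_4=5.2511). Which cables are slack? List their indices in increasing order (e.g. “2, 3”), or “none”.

2, 3, 4

cable 1: L_1 = ‖A_1−P‖ = 6.0208;  C_1 = 6.0207 → taut
cable 2: L_2 = ‖A_2−P‖ = 3.6401;  C_2 = 4.9785 → slack
cable 3: L_3 = ‖A_3−P‖ = 4.7434;  C_3 = 4.9312 → slack
cable 4: L_4 = ‖A_4−P‖ = 4.0311;  C_4 = 5.2511 → slack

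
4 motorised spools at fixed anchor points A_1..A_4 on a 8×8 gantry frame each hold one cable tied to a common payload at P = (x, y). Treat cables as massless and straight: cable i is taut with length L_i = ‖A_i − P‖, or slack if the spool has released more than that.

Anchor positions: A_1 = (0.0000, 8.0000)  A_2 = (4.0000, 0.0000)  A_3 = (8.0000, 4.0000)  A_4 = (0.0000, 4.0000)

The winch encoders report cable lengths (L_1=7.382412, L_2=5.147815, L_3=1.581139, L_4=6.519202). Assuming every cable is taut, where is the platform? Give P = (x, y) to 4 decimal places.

circle eqns → linear via eq_j − eq_1; set q_j = A_j·A_j − L_j²
q_1 = 0.0000+64.0000−54.5000 = 9.5000
-8.0000·x + 16.0000·y = q_1−q_2 = 20.0000
-16.0000·x + 8.0000·y = q_1−q_3 = -68.0000
0.0000·x + 8.0000·y = q_1−q_4 = 36.0000
solve first two rows → x=6.5000, y=4.5000
check cable 4: ‖A_4−P‖² = 42.5000 ≈ L_4² = 42.5000 ✓

(6.5000, 4.5000)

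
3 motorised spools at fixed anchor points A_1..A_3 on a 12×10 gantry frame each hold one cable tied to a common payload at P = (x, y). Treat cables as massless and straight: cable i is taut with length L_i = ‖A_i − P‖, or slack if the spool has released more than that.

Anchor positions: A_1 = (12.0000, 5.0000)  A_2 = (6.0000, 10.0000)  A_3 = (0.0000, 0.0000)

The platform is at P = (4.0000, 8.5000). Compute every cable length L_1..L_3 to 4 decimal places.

cable 1: Δx=8.0000, Δy=-3.5000; L_1 = √(Δx²+Δy²) = 8.7321
cable 2: Δx=2.0000, Δy=1.5000; L_2 = √(Δx²+Δy²) = 2.5000
cable 3: Δx=-4.0000, Δy=-8.5000; L_3 = √(Δx²+Δy²) = 9.3941

(8.7321, 2.5000, 9.3941)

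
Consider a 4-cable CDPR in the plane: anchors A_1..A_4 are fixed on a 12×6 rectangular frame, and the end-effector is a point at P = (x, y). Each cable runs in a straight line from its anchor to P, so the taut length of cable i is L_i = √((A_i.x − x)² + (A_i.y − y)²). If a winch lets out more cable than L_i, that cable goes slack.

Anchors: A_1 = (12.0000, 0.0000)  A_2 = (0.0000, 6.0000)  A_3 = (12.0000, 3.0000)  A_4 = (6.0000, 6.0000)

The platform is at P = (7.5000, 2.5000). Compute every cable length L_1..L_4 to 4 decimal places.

L_1: Δ = A_1−P = (4.5000, -2.5000) → ‖Δ‖ = √26.5000 = 5.1478
L_2: Δ = A_2−P = (-7.5000, 3.5000) → ‖Δ‖ = √68.5000 = 8.2765
L_3: Δ = A_3−P = (4.5000, 0.5000) → ‖Δ‖ = √20.5000 = 4.5277
L_4: Δ = A_4−P = (-1.5000, 3.5000) → ‖Δ‖ = √14.5000 = 3.8079

(5.1478, 8.2765, 4.5277, 3.8079)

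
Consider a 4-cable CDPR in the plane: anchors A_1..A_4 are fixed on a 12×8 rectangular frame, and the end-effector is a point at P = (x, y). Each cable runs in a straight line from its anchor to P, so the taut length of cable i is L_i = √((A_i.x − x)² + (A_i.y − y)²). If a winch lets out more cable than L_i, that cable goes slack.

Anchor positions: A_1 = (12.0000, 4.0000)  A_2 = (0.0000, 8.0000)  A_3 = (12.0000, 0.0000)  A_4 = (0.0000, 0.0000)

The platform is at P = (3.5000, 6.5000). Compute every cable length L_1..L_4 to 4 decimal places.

L_1 = √((12.0000−3.5000)² + (4.0000−6.5000)²) = 8.8600
L_2 = √((0.0000−3.5000)² + (8.0000−6.5000)²) = 3.8079
L_3 = √((12.0000−3.5000)² + (0.0000−6.5000)²) = 10.7005
L_4 = √((0.0000−3.5000)² + (0.0000−6.5000)²) = 7.3824

(8.8600, 3.8079, 10.7005, 7.3824)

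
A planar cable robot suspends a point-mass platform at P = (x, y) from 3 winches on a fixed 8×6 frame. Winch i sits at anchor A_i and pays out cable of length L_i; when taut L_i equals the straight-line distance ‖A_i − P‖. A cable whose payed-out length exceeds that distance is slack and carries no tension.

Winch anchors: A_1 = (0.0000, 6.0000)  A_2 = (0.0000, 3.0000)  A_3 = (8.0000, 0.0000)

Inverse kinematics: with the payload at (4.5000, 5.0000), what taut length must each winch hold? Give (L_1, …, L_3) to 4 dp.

(4.6098, 4.9244, 6.1033)

L_1: Δ = A_1−P = (-4.5000, 1.0000) → ‖Δ‖ = √21.2500 = 4.6098
L_2: Δ = A_2−P = (-4.5000, -2.0000) → ‖Δ‖ = √24.2500 = 4.9244
L_3: Δ = A_3−P = (3.5000, -5.0000) → ‖Δ‖ = √37.2500 = 6.1033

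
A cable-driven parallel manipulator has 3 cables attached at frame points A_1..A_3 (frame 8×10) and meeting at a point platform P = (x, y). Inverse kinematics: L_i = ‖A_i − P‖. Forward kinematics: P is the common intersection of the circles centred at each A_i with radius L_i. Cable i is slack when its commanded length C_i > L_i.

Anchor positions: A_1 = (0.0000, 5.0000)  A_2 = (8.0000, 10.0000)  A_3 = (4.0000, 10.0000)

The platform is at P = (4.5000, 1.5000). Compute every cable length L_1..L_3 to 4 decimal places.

(5.7009, 9.1924, 8.5147)

L_1 = √((0.0000−4.5000)² + (5.0000−1.5000)²) = 5.7009
L_2 = √((8.0000−4.5000)² + (10.0000−1.5000)²) = 9.1924
L_3 = √((4.0000−4.5000)² + (10.0000−1.5000)²) = 8.5147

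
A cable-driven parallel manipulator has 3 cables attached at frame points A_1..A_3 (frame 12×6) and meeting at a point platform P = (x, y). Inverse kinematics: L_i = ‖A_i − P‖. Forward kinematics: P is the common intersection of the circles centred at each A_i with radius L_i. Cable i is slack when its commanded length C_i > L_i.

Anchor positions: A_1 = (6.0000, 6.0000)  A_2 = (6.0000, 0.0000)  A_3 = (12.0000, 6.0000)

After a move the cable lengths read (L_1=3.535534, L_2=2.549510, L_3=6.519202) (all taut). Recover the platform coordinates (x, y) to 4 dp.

expand ‖A_i−P‖²=L_i² and subtract eq 1 (q_i ≔ ‖A_i‖²−L_i²)
q_1 = 36.0000+36.0000−12.5000 = 59.5000
eq1−eq2 → [0.0000  12.0000]·P = 30.0000
eq1−eq3 → [-12.0000  0.0000]·P = -78.0000
2×2 solve → P = (6.5000, 2.5000)

(6.5000, 2.5000)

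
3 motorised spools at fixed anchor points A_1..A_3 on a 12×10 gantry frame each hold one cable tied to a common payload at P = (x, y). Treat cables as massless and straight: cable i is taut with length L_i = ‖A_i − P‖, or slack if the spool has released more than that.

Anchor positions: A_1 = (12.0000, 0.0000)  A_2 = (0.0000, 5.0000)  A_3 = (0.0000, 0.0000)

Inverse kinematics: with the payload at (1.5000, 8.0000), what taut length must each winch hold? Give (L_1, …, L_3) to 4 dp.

L_1 = √((12.0000−1.5000)² + (0.0000−8.0000)²) = 13.2004
L_2 = √((0.0000−1.5000)² + (5.0000−8.0000)²) = 3.3541
L_3 = √((0.0000−1.5000)² + (0.0000−8.0000)²) = 8.1394

(13.2004, 3.3541, 8.1394)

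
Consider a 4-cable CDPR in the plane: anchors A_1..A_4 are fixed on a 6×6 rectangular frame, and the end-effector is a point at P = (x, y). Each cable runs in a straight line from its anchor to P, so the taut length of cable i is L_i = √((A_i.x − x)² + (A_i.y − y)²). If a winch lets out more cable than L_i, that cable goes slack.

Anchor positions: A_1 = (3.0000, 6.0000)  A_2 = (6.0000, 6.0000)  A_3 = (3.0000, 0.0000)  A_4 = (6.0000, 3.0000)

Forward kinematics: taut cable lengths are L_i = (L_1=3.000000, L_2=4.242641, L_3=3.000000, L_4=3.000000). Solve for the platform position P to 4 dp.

(3.0000, 3.0000)

circle eqns → linear via eq_j − eq_1; set k_j = A_j·A_j − L_j²
k_1 = 9.0000+36.0000−9.0000 = 36.0000
-6.0000·x + 0.0000·y = k_1−k_2 = -18.0000
0.0000·x + 12.0000·y = k_1−k_3 = 36.0000
-6.0000·x + 6.0000·y = k_1−k_4 = 0.0000
solve first two rows → x=3.0000, y=3.0000
check cable 4: ‖A_4−P‖² = 9.0000 ≈ L_4² = 9.0000 ✓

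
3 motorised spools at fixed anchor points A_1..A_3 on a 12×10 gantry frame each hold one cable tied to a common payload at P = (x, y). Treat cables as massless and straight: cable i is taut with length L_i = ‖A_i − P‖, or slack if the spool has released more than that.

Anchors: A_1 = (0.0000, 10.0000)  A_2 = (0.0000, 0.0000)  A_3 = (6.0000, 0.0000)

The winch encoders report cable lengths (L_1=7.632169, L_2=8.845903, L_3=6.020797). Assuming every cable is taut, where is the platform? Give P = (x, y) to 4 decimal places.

circle eqns → linear via eq_j − eq_1; set c_j = A_j·A_j − L_j²
c_1 = 0.0000+100.0000−58.2500 = 41.7500
0.0000·x + 20.0000·y = c_1−c_2 = 120.0000
-12.0000·x + 20.0000·y = c_1−c_3 = 42.0000
solve first two rows → x=6.5000, y=6.0000

(6.5000, 6.0000)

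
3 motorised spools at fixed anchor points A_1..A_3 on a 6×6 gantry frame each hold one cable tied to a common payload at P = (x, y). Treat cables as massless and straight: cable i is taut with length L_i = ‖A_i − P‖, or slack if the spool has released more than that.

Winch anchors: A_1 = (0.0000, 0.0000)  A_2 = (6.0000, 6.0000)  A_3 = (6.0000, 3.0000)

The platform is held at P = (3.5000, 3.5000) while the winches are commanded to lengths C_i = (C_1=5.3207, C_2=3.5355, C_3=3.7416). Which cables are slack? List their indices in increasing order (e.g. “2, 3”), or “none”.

1, 3

i=1: geometric 4.9497 vs commanded 5.3207 ⇒ slack
i=2: geometric 3.5355 vs commanded 3.5355 ⇒ taut
i=3: geometric 2.5495 vs commanded 3.7416 ⇒ slack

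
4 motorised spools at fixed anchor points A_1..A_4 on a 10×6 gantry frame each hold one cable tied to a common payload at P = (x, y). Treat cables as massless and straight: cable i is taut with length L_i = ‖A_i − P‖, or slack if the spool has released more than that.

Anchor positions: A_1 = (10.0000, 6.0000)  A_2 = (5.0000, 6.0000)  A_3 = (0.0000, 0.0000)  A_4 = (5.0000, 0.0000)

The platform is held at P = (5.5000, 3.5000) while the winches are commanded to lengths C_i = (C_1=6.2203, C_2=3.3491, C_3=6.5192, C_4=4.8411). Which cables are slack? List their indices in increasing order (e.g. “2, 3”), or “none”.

1, 2, 4

i=1: geometric 5.1478 vs commanded 6.2203 ⇒ slack
i=2: geometric 2.5495 vs commanded 3.3491 ⇒ slack
i=3: geometric 6.5192 vs commanded 6.5192 ⇒ taut
i=4: geometric 3.5355 vs commanded 4.8411 ⇒ slack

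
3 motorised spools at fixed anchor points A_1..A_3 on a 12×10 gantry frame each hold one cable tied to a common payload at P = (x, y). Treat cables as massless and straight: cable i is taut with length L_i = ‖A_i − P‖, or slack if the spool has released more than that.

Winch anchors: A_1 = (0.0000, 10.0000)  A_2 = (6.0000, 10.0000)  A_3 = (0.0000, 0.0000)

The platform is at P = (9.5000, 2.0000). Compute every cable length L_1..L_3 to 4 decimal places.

(12.4197, 8.7321, 9.7082)

cable 1: Δx=-9.5000, Δy=8.0000; L_1 = √(Δx²+Δy²) = 12.4197
cable 2: Δx=-3.5000, Δy=8.0000; L_2 = √(Δx²+Δy²) = 8.7321
cable 3: Δx=-9.5000, Δy=-2.0000; L_3 = √(Δx²+Δy²) = 9.7082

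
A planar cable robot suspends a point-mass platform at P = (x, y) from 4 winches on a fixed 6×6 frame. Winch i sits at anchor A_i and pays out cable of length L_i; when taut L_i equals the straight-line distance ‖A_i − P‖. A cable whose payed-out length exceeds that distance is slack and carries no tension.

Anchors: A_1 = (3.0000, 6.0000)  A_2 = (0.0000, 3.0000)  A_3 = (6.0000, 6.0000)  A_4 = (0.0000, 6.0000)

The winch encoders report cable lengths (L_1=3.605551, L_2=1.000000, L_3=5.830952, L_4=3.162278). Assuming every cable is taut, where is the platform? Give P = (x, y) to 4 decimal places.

(1.0000, 3.0000)

each cable: (A_i−P)·(A_i−P) = L_i²; let q_i = ‖A_i‖²−L_i²
q_1 = 9.0000+36.0000−13.0000 = 32.0000
row 1: 6.0000x + 6.0000y = 24.0000  (q_2=8.0000)
row 2: -6.0000x + 0.0000y = -6.0000  (q_3=38.0000)
row 3: 6.0000x + 0.0000y = 6.0000  (q_4=26.0000)
Cramer on rows 1–2 → x = 1.0000, y = 3.0000
check cable 4: ‖A_4−P‖² = 10.0000 ≈ L_4² = 10.0000 ✓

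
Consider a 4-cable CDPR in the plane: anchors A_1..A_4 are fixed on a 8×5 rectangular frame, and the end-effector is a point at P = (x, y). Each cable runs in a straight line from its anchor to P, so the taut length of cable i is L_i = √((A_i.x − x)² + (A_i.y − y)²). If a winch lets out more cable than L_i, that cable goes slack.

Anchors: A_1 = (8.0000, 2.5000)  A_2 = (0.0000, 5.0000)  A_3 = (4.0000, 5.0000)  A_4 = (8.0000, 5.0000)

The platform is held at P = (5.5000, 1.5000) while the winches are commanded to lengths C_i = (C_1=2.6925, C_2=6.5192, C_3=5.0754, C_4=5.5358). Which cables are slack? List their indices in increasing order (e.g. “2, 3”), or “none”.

i=1: geometric 2.6926 vs commanded 2.6925 ⇒ taut
i=2: geometric 6.5192 vs commanded 6.5192 ⇒ taut
i=3: geometric 3.8079 vs commanded 5.0754 ⇒ slack
i=4: geometric 4.3012 vs commanded 5.5358 ⇒ slack

3, 4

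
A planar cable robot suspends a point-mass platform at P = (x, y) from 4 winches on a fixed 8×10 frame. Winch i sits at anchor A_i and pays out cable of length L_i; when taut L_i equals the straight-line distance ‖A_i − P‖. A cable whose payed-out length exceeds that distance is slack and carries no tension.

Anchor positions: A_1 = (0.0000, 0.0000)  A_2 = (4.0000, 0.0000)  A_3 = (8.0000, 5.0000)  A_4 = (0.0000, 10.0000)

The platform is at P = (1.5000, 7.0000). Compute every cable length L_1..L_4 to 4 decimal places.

L_1 = √((0.0000−1.5000)² + (0.0000−7.0000)²) = 7.1589
L_2 = √((4.0000−1.5000)² + (0.0000−7.0000)²) = 7.4330
L_3 = √((8.0000−1.5000)² + (5.0000−7.0000)²) = 6.8007
L_4 = √((0.0000−1.5000)² + (10.0000−7.0000)²) = 3.3541

(7.1589, 7.4330, 6.8007, 3.3541)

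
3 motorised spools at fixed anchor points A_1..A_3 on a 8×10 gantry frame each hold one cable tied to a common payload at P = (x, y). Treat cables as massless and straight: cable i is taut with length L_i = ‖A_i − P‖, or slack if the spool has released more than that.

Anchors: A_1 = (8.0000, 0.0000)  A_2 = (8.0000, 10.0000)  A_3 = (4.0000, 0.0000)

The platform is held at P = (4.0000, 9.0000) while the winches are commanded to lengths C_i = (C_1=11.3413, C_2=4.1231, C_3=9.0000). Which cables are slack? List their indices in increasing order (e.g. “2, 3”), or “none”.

1

cable 1: √((4.0000)²+(-9.0000)²)=9.8489, C_1=11.3413: slack
cable 2: √((4.0000)²+(1.0000)²)=4.1231, C_2=4.1231: taut
cable 3: √((0.0000)²+(-9.0000)²)=9.0000, C_3=9.0000: taut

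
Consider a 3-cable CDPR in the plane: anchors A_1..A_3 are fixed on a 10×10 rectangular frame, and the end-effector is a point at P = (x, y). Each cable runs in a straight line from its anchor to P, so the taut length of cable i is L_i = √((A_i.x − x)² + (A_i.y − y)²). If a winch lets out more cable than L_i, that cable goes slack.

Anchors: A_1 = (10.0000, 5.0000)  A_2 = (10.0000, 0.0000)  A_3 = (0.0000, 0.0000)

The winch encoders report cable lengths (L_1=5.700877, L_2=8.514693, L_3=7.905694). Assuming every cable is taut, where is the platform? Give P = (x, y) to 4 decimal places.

(4.5000, 6.5000)

each cable: (A_i−P)·(A_i−P) = L_i²; let c_i = ‖A_i‖²−L_i²
c_1 = 100.0000+25.0000−32.5000 = 92.5000
row 1: 0.0000x + 10.0000y = 65.0000  (c_2=27.5000)
row 2: 20.0000x + 10.0000y = 155.0000  (c_3=-62.5000)
Cramer on rows 1–2 → x = 4.5000, y = 6.5000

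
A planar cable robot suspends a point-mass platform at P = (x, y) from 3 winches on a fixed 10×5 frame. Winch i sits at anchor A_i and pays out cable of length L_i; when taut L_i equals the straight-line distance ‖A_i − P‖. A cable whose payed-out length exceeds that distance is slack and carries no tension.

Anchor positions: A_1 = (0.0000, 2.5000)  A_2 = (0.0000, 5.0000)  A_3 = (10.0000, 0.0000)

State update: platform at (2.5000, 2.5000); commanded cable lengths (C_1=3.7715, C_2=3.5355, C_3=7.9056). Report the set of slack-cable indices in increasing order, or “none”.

i=1: geometric 2.5000 vs commanded 3.7715 ⇒ slack
i=2: geometric 3.5355 vs commanded 3.5355 ⇒ taut
i=3: geometric 7.9057 vs commanded 7.9056 ⇒ taut

1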